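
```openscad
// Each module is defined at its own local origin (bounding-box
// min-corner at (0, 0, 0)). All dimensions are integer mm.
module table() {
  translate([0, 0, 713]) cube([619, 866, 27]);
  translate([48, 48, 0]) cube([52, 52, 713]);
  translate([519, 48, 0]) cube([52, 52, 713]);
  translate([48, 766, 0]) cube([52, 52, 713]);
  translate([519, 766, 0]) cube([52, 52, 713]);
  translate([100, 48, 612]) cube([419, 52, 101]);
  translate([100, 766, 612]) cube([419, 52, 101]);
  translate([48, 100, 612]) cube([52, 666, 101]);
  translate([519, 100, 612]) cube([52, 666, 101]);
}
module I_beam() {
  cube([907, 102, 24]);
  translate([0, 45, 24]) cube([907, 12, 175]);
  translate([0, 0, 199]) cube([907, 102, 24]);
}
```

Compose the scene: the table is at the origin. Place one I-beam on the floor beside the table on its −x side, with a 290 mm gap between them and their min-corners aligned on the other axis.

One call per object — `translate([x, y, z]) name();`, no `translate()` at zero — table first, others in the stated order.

table();
translate([-1197, 0, 0]) I_beam();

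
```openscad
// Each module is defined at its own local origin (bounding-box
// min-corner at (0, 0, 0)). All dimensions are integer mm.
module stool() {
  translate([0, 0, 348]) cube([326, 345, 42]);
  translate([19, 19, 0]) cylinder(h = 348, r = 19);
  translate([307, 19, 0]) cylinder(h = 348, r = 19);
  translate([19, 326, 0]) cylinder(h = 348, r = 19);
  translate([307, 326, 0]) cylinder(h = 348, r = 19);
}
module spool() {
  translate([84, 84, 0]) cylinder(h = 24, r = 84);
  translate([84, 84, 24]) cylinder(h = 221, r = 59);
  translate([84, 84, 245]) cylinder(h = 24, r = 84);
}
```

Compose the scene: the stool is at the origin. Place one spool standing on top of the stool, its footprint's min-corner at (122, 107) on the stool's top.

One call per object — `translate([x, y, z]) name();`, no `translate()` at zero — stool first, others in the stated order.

stool();
translate([122, 107, 390]) spool();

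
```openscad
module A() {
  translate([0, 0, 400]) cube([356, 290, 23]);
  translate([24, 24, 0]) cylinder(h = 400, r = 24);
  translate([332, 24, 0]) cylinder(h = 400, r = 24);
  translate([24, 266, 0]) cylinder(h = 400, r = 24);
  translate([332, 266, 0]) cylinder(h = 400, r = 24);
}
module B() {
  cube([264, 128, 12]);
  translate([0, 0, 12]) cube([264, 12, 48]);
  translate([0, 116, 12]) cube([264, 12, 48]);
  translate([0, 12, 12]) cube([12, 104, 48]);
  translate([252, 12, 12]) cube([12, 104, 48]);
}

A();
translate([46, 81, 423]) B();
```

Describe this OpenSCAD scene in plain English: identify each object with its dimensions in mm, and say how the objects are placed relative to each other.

A is a four-legged stool. The seat is a 356×290×23 mm slab whose top surface is at z = 423 mm; four round legs, each 48 mm in diameter, run from the floor (z = 0) to the underside of the seat, each leg's axis is inset half a diameter from the nearest pair of seat edges (so the leg's bounding box is flush with the corner).

B is an open storage box with external size 264×128×60 mm and wall thickness 12 mm (the base is also 12 mm thick). The base covers the whole footprint; the four walls stand on the base, with the y-facing walls full-width and the x-facing walls fitting between their inner faces.

The open box is on top of the stool, centred.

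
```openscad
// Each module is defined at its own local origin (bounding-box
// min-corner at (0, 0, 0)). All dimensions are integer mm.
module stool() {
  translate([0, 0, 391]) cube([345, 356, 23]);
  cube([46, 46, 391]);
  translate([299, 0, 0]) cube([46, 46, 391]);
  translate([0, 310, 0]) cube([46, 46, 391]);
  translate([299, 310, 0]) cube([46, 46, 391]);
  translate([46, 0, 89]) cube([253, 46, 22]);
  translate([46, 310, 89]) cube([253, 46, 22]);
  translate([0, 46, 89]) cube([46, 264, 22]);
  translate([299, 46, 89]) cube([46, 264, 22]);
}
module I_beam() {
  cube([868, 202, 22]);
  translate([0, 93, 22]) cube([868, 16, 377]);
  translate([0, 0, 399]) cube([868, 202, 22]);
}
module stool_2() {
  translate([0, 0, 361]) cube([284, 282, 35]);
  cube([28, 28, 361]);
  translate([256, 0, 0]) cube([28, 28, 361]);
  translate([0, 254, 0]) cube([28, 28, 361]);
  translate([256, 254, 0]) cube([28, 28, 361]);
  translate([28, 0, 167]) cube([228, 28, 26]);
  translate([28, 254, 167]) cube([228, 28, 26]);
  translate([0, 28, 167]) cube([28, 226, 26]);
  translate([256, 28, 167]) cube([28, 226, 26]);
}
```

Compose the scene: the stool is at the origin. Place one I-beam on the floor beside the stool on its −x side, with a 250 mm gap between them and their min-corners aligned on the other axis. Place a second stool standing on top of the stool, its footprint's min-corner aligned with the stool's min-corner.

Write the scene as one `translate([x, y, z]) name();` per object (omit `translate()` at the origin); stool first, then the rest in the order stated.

stool();
translate([-1118, 0, 0]) I_beam();
translate([0, 0, 414]) stool_2();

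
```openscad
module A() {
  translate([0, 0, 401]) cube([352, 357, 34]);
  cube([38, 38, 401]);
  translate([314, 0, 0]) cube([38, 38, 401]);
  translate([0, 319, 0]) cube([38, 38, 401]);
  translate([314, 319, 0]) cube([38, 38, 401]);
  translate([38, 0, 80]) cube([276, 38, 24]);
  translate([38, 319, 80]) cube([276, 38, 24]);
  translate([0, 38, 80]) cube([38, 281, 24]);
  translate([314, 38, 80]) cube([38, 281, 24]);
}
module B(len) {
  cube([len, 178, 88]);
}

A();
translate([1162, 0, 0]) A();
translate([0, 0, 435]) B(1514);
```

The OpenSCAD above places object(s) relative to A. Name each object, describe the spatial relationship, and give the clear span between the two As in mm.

Second stool starts at x = 1162; first ends at x = 352; clear span = 1162 − 352 = 810 mm.

A is a stool. B is a beam. A beam spans the tops of two stools. The clear span between the two stools is 810 mm.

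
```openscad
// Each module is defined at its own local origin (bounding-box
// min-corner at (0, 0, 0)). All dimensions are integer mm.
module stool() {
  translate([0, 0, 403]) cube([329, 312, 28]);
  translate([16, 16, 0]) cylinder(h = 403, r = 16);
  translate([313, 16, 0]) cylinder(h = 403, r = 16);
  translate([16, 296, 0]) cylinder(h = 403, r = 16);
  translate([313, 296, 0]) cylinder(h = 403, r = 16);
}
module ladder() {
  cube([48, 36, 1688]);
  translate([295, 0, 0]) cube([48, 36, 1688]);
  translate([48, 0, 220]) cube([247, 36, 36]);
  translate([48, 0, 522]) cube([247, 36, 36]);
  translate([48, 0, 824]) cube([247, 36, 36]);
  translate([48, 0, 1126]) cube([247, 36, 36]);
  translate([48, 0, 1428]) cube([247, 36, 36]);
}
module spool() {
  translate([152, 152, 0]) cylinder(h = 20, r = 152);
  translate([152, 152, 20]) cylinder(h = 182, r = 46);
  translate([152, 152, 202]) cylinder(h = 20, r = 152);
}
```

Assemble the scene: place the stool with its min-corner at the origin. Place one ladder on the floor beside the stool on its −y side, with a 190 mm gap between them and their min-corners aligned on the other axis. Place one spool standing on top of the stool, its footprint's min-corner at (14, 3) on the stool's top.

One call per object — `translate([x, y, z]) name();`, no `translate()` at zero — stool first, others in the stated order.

stool();
translate([0, -226, 0]) ladder();
translate([14, 3, 431]) spool();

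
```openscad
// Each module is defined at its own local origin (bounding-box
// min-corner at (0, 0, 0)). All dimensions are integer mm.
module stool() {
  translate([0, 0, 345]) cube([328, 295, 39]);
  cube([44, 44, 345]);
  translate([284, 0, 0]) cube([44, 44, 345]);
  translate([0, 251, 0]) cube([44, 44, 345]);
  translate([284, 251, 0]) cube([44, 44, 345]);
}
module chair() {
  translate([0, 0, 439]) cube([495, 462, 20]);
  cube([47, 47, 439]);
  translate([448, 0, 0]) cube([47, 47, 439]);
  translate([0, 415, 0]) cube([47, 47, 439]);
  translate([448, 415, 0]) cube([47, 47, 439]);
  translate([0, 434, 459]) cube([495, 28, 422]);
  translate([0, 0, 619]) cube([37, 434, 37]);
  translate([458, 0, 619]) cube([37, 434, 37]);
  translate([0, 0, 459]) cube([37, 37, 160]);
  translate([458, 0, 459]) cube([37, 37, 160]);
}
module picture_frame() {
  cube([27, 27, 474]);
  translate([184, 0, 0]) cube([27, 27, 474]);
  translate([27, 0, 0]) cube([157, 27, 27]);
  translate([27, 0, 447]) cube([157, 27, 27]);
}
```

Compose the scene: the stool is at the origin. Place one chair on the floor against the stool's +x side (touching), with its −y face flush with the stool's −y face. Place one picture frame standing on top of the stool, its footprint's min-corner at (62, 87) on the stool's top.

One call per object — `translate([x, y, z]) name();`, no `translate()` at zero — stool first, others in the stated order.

stool();
translate([328, 0, 0]) chair();
translate([62, 87, 384]) picture_frame();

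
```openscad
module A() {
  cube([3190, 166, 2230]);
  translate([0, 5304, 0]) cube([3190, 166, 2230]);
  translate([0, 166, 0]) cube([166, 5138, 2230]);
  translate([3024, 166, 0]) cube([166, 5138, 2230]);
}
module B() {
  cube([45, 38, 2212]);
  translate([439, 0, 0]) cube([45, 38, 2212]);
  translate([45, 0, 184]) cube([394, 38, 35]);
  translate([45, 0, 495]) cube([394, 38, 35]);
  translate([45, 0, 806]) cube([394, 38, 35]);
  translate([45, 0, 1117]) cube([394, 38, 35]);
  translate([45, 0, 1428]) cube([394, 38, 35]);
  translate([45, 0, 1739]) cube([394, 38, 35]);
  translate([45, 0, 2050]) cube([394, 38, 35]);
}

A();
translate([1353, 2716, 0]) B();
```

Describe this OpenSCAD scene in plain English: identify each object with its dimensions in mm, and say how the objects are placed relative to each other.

A is the wall frame of a small rectangular building: four walls, each 2230 mm tall and 166 mm thick, enclosing a footprint 3190 mm (x) by 5470 mm (y) outside-to-outside, with no floor or roof. The front and back walls (the −y and +y sides) span the full width; the two side walls fit between them.

B is a straight ladder. Two 45×38 mm vertical rails, 2212 mm tall, stand 484 mm apart (outside-to-outside) with their front faces coplanar on the −y side. 7 rungs, each 38 mm deep and 35 mm tall, span between the inner faces of the rails, front faces flush with the rails. The lowest rung's underside is at z = 184 mm and rungs are spaced 311 mm apart (underside to underside).

The ladder sits inside the house frame, centred.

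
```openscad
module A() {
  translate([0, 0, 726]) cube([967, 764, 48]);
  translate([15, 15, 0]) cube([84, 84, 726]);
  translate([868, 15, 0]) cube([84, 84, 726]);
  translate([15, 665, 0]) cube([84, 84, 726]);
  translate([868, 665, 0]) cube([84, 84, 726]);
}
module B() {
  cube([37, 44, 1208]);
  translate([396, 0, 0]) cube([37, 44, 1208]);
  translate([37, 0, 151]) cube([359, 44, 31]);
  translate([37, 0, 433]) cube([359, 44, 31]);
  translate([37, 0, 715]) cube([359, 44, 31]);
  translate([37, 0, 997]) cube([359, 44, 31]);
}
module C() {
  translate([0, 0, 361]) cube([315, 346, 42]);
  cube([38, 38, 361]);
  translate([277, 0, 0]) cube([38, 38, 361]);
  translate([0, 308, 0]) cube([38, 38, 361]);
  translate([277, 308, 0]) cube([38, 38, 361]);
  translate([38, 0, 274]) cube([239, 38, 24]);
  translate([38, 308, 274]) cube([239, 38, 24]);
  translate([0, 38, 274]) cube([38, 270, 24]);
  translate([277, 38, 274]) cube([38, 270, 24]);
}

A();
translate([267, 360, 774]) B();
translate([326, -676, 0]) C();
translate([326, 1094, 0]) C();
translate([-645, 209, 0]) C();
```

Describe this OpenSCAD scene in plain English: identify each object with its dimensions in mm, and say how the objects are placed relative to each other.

A is a table with a 967×764 mm rectangular top, 48 mm thick, top surface at z = 774 mm, supported by four 84×84 mm square legs, each inset 15 mm from the nearest pair of top edges, running from the floor.

B is a wooden ladder with two side rails of 37×44 mm section and 1208 mm height, set 433 mm apart overall. Between them run 4 rectangular rungs (44 mm deep, 31 mm thick), front faces flush with the rails' −y face. The bottom of the first rung is 151 mm above the floor and each subsequent rung is 282 mm higher than the one below.

C is a four-legged stool. The seat is 315×346 mm, 42 mm thick, top at z = 403 mm. It stands on four square legs, each 38×38 mm in cross-section, from z = 0 to the seat underside, each flush with a corner of the seat. Four stretchers, 38 mm wide and 24 mm tall, connect adjacent legs with their undersides at z = 274 mm, each running between the inner faces of the legs it joins and aligned with the legs' outer faces on the other axis.

The ladder is on top of the table, centred. Three stools sit around the table at the −y, +y, −x sides.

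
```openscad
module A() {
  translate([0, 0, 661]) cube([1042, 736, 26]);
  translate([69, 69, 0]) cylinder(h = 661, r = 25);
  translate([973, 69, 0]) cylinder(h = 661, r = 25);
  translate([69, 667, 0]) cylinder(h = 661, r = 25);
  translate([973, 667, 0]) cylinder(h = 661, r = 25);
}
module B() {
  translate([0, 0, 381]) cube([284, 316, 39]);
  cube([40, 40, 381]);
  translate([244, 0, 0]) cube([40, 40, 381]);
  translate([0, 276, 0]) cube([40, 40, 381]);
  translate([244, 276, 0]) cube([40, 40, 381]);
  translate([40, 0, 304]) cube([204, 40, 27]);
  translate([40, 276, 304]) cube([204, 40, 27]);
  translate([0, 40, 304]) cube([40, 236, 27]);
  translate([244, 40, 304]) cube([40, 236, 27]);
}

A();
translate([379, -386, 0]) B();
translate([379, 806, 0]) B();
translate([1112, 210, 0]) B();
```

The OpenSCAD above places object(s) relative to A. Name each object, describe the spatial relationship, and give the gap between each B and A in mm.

Each stool's nearest face is 70 mm from the table's bounding box.

A is a table. B is a stool. Three stools sit around the table at the −y, +y, +x sides. The gap between each stool and the table is 70 mm.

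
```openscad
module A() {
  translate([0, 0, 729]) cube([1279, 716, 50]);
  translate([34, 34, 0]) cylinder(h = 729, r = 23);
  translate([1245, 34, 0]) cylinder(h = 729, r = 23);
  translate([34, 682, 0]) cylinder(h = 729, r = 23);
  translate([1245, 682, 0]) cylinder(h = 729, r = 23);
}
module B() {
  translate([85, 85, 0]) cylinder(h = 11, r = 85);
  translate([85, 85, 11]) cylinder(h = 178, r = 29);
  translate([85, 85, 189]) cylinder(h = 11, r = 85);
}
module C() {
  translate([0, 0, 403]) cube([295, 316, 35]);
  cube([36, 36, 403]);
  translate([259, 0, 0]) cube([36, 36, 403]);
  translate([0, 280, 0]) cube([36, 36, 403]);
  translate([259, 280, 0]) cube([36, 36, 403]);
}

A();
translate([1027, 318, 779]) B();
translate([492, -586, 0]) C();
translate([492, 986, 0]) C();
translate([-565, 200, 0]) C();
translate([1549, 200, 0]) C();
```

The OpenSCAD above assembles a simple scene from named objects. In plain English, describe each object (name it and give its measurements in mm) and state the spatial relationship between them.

A is a rectangular dining table. The top is 1279×716×50 mm with its upper surface at z = 779 mm. It stands on four round legs of 46 mm diameter, each leg's bounding box inset 11 mm from the nearest pair of top edges, running from the floor to the underside of the top.

B is a spool: two coaxial disc flanges of radius 85 mm and thickness 11 mm, joined by a core cylinder of radius 29 mm and height 178 mm. The lower flange rests on z = 0 and the three cylinders share a vertical axis.

C is a four-legged stool. The seat is a 295×316×35 mm slab whose top surface is at z = 438 mm; four square legs, each 36×36 mm in cross-section, run from the floor (z = 0) to the underside of the seat, each flush with a corner of the seat.

The spool is on top of the table. Four stools sit around the table at the −y, +y, −x, +x sides.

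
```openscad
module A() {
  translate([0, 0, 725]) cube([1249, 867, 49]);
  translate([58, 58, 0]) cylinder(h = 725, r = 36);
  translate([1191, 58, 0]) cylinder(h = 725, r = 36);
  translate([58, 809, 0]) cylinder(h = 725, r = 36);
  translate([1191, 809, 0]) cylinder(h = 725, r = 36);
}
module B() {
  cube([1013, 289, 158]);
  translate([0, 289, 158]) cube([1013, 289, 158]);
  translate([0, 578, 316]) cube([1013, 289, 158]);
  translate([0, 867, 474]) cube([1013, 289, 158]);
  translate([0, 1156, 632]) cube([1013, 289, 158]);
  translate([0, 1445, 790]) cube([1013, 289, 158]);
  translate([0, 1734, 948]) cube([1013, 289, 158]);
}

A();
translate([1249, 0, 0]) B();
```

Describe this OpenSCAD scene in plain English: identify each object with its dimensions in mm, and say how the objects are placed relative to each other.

A is a table with a 1249×867 mm rectangular top, 49 mm thick, top surface at z = 774 mm, supported by four round legs of 72 mm diameter, each leg's bounding box inset 22 mm from the nearest pair of top edges, running from the floor.

B is a run of 7 identical solid stair steps. Each tread is 1013×289 mm and each step block is 158 mm high. Step 1 rests on the floor; step k is offset from step 1 by (k−1)×289 mm in y and (k−1)×158 mm in z.

The staircase is against the table's +x side, with their −y faces flush.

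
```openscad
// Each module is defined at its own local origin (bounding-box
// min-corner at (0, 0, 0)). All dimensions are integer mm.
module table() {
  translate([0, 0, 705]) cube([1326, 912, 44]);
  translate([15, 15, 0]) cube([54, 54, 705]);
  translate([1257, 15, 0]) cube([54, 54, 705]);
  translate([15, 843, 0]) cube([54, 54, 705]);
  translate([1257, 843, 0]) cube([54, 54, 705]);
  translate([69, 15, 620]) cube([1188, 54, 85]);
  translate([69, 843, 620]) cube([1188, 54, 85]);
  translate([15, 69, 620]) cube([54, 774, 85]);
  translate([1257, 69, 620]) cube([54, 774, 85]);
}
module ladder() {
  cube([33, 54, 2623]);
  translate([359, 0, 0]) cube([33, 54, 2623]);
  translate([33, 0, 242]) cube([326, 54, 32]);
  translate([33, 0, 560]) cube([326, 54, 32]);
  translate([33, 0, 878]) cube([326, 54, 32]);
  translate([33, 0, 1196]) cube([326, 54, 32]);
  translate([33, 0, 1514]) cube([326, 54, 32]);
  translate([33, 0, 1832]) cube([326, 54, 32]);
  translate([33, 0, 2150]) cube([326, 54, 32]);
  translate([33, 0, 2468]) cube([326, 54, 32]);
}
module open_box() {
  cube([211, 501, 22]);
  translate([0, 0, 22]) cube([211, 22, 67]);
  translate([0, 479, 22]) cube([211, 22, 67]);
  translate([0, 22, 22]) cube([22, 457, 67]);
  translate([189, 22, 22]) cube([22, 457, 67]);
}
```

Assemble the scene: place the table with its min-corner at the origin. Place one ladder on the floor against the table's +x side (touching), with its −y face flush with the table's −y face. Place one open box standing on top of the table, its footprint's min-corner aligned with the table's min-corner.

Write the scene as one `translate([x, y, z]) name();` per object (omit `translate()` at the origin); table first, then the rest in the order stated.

table();
translate([1326, 0, 0]) ladder();
translate([0, 0, 749]) open_box();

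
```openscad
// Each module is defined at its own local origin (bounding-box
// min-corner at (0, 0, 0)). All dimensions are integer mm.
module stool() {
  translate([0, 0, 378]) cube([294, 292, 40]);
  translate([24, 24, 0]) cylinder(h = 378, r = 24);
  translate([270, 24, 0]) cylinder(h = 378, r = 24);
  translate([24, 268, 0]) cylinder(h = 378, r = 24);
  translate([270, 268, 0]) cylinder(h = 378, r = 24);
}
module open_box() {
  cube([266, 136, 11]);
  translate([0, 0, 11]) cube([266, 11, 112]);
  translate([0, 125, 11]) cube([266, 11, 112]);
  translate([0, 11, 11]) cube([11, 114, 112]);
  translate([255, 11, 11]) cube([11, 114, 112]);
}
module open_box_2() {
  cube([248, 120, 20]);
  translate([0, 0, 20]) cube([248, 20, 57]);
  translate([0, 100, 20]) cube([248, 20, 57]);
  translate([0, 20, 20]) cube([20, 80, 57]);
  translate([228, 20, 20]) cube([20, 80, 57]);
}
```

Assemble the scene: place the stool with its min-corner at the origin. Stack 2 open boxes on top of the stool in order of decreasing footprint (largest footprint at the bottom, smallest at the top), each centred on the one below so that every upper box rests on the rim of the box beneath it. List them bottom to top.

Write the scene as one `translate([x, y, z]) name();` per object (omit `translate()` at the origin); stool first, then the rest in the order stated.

stool();
translate([14, 78, 418]) open_box();
translate([23, 86, 541]) open_box_2();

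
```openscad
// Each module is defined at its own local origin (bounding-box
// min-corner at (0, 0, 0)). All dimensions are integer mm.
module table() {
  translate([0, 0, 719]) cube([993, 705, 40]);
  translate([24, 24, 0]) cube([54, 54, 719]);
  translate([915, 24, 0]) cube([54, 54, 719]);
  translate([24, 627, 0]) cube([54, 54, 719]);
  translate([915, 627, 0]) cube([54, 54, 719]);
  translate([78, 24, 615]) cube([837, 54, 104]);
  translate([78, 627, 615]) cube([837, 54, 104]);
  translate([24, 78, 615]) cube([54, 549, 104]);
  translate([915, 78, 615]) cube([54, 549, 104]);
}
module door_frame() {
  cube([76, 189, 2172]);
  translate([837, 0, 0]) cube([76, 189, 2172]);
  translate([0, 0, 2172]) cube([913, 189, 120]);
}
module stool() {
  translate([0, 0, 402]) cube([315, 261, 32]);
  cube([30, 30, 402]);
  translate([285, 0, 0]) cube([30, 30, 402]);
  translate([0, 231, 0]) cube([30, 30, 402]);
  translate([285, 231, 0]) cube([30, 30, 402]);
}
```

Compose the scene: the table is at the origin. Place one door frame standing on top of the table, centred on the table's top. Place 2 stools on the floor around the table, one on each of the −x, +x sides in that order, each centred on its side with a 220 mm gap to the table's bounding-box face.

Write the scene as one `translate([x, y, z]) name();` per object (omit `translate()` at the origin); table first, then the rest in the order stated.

table();
translate([40, 258, 759]) door_frame();
translate([-535, 222, 0]) stool();
translate([1213, 222, 0]) stool();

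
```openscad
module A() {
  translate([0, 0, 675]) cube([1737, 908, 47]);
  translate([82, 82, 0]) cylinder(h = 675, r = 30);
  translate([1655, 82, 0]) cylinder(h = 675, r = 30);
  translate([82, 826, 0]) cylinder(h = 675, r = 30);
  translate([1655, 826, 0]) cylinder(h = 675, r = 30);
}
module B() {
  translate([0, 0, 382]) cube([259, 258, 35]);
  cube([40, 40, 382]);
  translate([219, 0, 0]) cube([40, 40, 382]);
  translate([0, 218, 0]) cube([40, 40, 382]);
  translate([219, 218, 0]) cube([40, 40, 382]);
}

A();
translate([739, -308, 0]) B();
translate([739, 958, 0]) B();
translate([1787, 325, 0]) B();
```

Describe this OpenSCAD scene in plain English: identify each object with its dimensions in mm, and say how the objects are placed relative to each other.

A is a table: top 1737 mm (x) × 908 mm (y), 47 mm thick, upper face at z = 722 mm, on four round legs of 60 mm diameter, each leg's bounding box inset 52 mm from the nearest pair of top edges, running from z = 0 to the bottom of the top.

B is a simple wooden stool: a rectangular seat 259 mm (x) by 258 mm (y), 35 mm thick, top face at z = 417 mm, on four square legs, each 40×40 mm in cross-section. The legs rest on z = 0, each flush with a corner of the seat.

Three stools sit around the table at the −y, +y, +x sides.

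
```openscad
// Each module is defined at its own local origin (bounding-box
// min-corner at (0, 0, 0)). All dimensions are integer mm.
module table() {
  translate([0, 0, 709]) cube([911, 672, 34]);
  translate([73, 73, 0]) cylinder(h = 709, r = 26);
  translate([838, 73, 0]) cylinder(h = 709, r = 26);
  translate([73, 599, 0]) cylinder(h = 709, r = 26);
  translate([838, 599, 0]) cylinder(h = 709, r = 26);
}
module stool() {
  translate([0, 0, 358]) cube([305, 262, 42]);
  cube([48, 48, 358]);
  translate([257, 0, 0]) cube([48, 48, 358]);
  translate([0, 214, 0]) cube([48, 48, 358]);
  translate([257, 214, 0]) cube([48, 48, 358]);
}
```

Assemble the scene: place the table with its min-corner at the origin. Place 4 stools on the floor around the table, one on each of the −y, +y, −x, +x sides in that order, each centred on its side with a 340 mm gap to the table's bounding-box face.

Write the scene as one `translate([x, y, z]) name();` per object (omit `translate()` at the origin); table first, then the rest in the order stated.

table();
translate([303, -602, 0]) stool();
translate([303, 1012, 0]) stool();
translate([-645, 205, 0]) stool();
translate([1251, 205, 0]) stool();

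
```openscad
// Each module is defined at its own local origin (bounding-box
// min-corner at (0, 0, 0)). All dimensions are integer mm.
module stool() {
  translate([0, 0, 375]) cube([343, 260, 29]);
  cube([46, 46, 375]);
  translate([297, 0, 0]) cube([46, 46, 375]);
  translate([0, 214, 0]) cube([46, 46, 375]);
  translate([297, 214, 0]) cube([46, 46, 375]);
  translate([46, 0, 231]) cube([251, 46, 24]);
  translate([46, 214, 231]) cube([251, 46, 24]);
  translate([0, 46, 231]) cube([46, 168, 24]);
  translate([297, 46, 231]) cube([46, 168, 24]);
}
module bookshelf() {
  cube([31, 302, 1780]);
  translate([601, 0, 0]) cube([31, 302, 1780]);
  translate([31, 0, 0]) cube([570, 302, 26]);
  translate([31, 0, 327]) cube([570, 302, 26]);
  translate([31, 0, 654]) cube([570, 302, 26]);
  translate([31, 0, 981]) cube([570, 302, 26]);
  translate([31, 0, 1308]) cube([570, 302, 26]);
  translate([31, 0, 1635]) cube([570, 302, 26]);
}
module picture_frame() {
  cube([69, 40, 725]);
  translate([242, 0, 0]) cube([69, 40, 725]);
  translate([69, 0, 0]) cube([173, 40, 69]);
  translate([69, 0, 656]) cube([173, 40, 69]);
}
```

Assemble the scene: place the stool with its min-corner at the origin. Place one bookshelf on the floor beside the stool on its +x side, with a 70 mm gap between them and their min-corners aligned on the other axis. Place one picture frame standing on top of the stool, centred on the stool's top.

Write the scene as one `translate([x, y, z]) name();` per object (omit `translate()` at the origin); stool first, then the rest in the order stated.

stool();
translate([413, 0, 0]) bookshelf();
translate([16, 110, 404]) picture_frame();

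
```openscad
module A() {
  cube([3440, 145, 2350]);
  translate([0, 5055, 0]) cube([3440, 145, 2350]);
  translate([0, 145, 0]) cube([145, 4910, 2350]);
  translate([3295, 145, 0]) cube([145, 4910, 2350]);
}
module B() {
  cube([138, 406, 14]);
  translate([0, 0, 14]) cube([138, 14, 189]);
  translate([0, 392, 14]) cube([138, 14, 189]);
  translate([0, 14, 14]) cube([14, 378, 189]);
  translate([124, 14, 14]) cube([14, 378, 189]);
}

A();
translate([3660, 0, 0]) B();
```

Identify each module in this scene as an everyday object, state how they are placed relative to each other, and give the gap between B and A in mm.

A is a house frame. B is an open box. The open box is on the floor beside the house frame on its +x side. The gap between the open box and the house frame is 220 mm.

The open box's nearest face is 220 mm from the house frame's +x face.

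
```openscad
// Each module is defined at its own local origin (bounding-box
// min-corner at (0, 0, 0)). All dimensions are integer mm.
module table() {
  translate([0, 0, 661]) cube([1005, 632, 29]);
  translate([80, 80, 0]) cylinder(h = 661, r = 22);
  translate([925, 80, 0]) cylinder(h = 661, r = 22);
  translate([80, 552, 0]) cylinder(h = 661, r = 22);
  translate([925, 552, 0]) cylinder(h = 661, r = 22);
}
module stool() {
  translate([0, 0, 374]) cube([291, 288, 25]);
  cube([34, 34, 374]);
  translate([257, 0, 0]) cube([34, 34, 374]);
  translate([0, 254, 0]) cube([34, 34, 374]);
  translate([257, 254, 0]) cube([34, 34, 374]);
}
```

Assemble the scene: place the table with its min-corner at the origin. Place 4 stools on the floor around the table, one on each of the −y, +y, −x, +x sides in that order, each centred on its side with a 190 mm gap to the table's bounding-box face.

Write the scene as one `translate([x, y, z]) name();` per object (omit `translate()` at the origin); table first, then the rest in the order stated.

table();
translate([357, -478, 0]) stool();
translate([357, 822, 0]) stool();
translate([-481, 172, 0]) stool();
translate([1195, 172, 0]) stool();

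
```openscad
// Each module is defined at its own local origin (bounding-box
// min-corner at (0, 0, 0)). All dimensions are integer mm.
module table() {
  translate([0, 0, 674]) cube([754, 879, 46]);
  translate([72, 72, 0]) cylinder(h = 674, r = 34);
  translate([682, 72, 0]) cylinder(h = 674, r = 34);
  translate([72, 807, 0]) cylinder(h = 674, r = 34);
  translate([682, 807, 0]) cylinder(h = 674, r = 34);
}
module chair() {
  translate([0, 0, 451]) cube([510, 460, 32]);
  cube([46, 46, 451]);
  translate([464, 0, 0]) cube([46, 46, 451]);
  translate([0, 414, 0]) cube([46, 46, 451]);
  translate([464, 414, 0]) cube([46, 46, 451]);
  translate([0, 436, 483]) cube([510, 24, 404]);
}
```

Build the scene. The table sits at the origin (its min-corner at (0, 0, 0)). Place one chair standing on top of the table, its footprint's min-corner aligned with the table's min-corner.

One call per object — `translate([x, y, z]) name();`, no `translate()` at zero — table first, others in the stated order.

table();
translate([0, 0, 720]) chair();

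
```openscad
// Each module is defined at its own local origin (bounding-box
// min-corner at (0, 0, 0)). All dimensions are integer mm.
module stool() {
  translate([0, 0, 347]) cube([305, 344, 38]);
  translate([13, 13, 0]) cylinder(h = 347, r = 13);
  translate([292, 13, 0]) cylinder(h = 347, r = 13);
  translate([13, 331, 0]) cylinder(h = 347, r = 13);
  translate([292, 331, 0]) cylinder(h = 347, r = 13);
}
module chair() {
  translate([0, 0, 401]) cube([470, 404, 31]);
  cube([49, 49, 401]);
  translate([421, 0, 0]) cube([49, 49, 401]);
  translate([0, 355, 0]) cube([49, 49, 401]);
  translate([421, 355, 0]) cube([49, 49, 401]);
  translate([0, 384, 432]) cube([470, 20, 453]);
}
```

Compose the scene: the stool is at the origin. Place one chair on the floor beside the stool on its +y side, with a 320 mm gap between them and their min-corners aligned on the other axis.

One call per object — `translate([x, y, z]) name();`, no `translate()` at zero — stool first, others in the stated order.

stool();
translate([0, 664, 0]) chair();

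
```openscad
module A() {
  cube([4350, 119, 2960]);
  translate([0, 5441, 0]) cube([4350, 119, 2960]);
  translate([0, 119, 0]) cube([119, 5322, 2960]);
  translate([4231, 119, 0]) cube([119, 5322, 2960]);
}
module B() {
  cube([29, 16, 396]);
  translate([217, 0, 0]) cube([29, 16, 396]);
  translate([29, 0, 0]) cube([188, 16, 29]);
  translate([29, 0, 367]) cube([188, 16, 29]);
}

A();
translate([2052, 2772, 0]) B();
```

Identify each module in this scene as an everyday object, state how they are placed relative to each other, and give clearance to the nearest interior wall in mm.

Clearances: x = 1933, y = 2653; minimum 1933 mm.

A is a house frame. B is a picture frame. The picture frame sits inside the house frame, centred. The clearance to the nearest interior wall is 1933 mm.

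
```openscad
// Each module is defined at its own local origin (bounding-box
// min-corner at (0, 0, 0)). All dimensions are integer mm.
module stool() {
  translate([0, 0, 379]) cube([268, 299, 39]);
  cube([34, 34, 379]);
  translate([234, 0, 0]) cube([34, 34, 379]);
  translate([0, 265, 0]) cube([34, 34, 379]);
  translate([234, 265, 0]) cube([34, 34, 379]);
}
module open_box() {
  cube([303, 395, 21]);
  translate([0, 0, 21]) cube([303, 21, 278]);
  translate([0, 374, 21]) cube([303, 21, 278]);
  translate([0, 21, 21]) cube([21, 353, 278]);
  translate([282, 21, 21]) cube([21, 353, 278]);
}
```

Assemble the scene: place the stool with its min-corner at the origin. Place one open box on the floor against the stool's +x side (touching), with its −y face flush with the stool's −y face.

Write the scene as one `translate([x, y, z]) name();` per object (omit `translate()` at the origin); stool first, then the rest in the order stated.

stool();
translate([268, 0, 0]) open_box();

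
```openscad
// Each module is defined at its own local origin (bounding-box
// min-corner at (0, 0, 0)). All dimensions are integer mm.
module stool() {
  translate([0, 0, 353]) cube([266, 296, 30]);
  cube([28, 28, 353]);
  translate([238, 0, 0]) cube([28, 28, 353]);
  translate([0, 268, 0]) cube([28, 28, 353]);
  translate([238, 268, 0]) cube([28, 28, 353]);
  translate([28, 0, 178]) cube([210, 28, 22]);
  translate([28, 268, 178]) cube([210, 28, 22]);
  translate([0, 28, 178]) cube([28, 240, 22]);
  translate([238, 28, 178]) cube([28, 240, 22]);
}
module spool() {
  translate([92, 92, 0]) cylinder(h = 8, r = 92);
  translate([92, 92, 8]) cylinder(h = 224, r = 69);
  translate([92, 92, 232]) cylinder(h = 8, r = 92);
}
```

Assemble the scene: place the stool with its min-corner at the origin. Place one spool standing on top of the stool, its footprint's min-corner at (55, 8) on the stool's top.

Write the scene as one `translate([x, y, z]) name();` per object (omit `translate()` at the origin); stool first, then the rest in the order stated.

stool();
translate([55, 8, 383]) spool();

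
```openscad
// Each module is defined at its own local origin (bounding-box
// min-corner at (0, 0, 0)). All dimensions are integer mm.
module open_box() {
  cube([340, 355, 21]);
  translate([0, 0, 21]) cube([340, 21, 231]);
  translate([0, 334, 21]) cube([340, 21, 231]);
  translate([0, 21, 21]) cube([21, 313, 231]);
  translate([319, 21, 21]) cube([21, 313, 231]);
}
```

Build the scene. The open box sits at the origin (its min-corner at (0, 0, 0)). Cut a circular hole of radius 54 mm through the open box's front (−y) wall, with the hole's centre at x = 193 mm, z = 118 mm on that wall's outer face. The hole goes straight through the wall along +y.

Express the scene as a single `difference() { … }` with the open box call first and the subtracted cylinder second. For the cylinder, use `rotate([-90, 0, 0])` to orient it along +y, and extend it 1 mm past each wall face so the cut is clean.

difference() {
  open_box();
  translate([193, -1, 118]) rotate([-90, 0, 0]) cylinder(h = 23, r = 54);
}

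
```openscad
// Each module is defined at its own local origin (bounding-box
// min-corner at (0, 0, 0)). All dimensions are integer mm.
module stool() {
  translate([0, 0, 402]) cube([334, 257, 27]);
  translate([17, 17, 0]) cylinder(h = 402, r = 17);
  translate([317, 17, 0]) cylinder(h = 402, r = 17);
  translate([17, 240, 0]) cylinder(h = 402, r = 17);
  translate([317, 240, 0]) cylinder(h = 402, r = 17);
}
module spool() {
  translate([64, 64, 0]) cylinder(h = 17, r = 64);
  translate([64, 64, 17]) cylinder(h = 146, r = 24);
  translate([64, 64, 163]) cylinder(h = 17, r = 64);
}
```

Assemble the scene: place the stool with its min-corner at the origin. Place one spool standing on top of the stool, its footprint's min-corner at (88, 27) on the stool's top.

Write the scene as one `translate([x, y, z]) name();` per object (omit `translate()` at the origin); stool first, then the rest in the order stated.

stool();
translate([88, 27, 429]) spool();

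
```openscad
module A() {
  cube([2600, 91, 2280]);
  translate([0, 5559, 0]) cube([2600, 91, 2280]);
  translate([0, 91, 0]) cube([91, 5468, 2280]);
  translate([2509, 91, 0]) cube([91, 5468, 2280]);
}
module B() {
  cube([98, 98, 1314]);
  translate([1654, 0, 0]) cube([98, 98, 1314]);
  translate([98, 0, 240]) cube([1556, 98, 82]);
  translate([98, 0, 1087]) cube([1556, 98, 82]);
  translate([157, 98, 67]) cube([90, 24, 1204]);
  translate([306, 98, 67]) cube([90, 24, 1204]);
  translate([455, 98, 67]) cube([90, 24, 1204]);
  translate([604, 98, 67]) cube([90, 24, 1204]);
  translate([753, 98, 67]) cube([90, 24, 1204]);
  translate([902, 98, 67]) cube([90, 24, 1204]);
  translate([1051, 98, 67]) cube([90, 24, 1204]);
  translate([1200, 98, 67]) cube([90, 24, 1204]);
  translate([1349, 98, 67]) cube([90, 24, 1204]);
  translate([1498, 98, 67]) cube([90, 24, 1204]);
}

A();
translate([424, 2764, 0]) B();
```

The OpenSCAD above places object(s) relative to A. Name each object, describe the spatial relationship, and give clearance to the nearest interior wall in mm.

A is a house frame. B is a fence section. The fence section sits inside the house frame, centred. The clearance to the nearest interior wall is 333 mm.

Clearances: x = 333, y = 2673; minimum 333 mm.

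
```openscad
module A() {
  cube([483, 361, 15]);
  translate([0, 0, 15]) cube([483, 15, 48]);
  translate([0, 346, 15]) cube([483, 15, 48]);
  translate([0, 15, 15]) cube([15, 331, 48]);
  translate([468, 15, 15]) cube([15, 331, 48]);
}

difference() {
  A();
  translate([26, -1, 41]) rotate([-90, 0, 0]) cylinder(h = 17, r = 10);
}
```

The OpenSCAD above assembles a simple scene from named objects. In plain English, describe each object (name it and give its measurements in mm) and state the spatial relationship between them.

A is an open-topped rectangular box: outside dimensions 483×361×63 mm, with a uniform wall and base thickness of 15 mm. The base is a full 483×361 slab on the floor; four walls sit on top of the base. The front and back walls (the −y and +y sides) span the full width; the two side walls fit between them.

The open box has a circular hole of radius 10 mm through its front wall, centred at (x = 26, z = 41).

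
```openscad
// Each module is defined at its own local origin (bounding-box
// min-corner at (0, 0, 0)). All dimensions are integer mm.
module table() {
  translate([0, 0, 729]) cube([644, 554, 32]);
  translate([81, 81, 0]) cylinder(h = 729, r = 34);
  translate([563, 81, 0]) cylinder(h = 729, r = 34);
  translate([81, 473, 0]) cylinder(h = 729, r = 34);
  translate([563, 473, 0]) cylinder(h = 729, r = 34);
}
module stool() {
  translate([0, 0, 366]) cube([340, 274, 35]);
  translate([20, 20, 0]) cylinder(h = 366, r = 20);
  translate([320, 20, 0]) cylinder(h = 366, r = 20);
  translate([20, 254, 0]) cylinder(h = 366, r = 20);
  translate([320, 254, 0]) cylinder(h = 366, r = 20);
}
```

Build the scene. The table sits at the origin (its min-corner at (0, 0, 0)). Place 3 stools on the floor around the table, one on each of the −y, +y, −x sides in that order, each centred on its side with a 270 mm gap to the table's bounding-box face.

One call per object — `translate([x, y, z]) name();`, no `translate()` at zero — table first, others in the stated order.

table();
translate([152, -544, 0]) stool();
translate([152, 824, 0]) stool();
translate([-610, 140, 0]) stool();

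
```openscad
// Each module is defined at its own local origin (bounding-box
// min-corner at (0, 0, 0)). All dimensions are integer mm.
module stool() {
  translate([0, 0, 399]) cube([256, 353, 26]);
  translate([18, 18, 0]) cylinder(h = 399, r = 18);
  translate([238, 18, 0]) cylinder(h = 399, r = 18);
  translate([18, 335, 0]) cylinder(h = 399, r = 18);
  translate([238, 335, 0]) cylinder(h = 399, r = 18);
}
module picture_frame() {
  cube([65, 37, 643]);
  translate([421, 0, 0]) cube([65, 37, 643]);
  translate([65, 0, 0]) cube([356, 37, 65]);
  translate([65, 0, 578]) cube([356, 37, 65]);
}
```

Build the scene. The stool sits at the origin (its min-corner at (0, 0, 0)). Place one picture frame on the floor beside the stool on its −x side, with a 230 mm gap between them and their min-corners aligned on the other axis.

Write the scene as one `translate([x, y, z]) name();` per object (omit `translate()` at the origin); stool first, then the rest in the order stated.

stool();
translate([-716, 0, 0]) picture_frame();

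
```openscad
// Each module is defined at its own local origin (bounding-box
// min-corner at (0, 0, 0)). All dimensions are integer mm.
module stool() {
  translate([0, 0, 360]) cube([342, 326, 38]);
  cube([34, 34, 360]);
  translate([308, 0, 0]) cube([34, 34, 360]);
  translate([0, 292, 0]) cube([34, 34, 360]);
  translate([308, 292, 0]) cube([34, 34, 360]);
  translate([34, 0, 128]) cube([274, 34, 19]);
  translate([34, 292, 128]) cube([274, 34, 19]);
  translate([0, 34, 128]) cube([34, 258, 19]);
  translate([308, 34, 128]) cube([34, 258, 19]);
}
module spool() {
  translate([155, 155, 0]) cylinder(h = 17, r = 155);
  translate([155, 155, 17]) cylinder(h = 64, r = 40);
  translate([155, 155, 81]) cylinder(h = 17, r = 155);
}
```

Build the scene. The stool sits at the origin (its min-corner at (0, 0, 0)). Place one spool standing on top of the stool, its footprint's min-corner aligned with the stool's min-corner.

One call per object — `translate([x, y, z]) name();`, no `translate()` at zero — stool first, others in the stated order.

stool();
translate([0, 0, 398]) spool();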